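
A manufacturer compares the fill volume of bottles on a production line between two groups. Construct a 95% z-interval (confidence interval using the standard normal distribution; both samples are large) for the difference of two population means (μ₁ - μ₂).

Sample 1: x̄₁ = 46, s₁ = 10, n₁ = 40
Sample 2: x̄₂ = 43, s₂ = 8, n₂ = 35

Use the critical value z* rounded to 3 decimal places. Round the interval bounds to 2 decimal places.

Both samples are large (n₁ = 40 ≥ 30, n₂ = 35 ≥ 30), so a z-interval for the difference of means applies.

Point estimate: x̄₁ - x̄₂ = 46 - 43 = 3

Standard error: SE = √(s₁²/n₁ + s₂²/n₂)
= √(10²/40 + 8²/35)
= √(2.500000 + 1.828571)
= 2.080522

For 95% confidence, z* = 1.96 (from standard normal table)
Margin of error: E = z* × SE = 1.96 × 2.080522 = 4.0778

Z-interval: (x̄₁ - x̄₂) ± E = 3 ± 4.0778 = (-1.0778, 7.0778)

Rounded to 2 decimal places:

(-1.08, 7.08)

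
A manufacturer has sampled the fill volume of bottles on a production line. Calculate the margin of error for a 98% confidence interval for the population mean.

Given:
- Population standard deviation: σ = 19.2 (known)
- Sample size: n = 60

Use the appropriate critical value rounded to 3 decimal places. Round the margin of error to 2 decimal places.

The population standard deviation σ is known, so use the z-interval margin of error formula.

For 98% confidence, z* = 2.326 (from standard normal table)

Margin of error formula for z-interval: E = z* × σ/√n

E = 2.326 × 19.2/√60
  = 2.326 × 2.478709
  = 5.7655

Rounded to 2 decimal places:

5.77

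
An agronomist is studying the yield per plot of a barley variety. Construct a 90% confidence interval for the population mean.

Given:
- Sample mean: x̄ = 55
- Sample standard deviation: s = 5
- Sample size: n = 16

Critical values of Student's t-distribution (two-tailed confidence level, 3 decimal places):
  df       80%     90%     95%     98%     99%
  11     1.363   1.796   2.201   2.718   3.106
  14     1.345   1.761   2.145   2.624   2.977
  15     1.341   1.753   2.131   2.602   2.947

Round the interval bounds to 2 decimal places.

The population standard deviation σ is unknown (only the sample standard deviation s is given), so use a t-interval with df = n - 1 = 16 - 1 = 15.

For 90% confidence with df = 15, t* = 1.753 (from t-table)

Standard error: SE = s/√n = 5/√16 = 1.250000

Margin of error: E = t* × SE = 1.753 × 1.250000 = 2.1912

T-interval: x̄ ± E = 55 ± 2.1912 = (52.8088, 57.1912)

Rounded to 2 decimal places:

(52.81, 57.19)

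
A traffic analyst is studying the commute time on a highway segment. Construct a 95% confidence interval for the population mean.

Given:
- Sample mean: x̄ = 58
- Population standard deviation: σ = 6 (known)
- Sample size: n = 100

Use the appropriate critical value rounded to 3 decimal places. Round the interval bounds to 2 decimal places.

The population standard deviation σ is known, so use a z-interval (standard normal critical value).

For 95% confidence, z* = 1.96 (from standard normal table)

Standard error: SE = σ/√n = 6/√100 = 0.600000

Margin of error: E = z* × SE = 1.96 × 0.600000 = 1.1760

Z-interval: x̄ ± E = 58 ± 1.1760 = (56.8240, 59.1760)

Rounded to 2 decimal places:

(56.82, 59.18)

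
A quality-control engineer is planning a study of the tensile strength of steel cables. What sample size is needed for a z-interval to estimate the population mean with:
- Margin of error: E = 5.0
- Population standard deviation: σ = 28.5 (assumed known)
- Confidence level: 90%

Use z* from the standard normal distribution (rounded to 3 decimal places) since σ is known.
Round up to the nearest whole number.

Using z* since population σ is known (z-interval formula).

For 90% confidence, z* = 1.645 (from standard normal table)

Sample size formula for z-interval: n = (z*σ/E)²

n = (1.645 × 28.5 / 5.0)²
  = (9.376500)²
  = 87.9188

Round up to the nearest whole number: n = 88

88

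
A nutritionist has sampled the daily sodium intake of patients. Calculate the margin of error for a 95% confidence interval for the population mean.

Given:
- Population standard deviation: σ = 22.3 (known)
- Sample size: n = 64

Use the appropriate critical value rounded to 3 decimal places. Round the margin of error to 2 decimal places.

The population standard deviation σ is known, so use the z-interval margin of error formula.

For 95% confidence, z* = 1.96 (from standard normal table)

Margin of error formula for z-interval: E = z* × σ/√n

E = 1.96 × 22.3/√64
  = 1.96 × 2.787500
  = 5.4635

Rounded to 2 decimal places:

5.46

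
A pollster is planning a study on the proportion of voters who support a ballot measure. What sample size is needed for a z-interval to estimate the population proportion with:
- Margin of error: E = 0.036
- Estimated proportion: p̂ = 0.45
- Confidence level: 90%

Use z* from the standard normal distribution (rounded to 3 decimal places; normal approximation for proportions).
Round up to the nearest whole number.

Using z* for proportion z-interval (normal approximation).

For 90% confidence, z* = 1.645 (from standard normal table)

Sample size formula for proportion z-interval: n = z*²p̂(1-p̂)/E²

n = 1.645² × 0.45 × 0.55 / 0.036²
  = 2.706025 × 0.2475 / 0.001296
  = 516.7756

Round up to the nearest whole number: n = 517

517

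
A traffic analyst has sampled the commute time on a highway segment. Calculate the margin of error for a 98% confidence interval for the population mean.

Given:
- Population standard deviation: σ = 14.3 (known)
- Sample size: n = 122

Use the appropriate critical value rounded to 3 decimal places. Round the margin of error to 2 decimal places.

The population standard deviation σ is known, so use the z-interval margin of error formula.

For 98% confidence, z* = 2.326 (from standard normal table)

Margin of error formula for z-interval: E = z* × σ/√n

E = 2.326 × 14.3/√122
  = 2.326 × 1.294661
  = 3.0114

Rounded to 2 decimal places:

3.01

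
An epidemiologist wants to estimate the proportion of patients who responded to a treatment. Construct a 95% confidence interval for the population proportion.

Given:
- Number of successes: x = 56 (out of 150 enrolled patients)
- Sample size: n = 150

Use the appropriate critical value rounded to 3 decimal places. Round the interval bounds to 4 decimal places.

Sample proportion: p̂ = 56/150 = 0.373333

Check conditions for normal approximation:
  np̂ = 56 ≥ 10 ✓
  n(1-p̂) = 94 ≥ 10 ✓

The sample is large enough, so use a z-interval (normal approximation) for the proportion.

For 95% confidence, z* = 1.96 (from standard normal table)

Standard error: SE = √(p̂(1-p̂)/n) = √(0.373333×0.626667/150) = 0.03949308

Margin of error: E = z* × SE = 1.96 × 0.03949308 = 0.077406

Z-interval: p̂ ± E = 0.373333 ± 0.077406 = (0.295927, 0.450740)

Rounded to 4 decimal places:

(0.2959, 0.4507)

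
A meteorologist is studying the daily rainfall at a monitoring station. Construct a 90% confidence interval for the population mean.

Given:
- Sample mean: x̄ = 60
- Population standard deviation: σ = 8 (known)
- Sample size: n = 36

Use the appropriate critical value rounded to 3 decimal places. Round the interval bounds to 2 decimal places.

The population standard deviation σ is known, so use a z-interval (standard normal critical value).

For 90% confidence, z* = 1.645 (from standard normal table)

Standard error: SE = σ/√n = 8/√36 = 1.333333

Margin of error: E = z* × SE = 1.645 × 1.333333 = 2.1933

Z-interval: x̄ ± E = 60 ± 2.1933 = (57.8067, 62.1933)

Rounded to 2 decimal places:

(57.81, 62.19)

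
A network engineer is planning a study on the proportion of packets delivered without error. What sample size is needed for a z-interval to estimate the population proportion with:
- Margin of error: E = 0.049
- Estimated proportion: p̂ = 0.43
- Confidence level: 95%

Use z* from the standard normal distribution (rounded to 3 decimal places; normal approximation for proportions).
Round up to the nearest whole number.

Using z* for proportion z-interval (normal approximation).

For 95% confidence, z* = 1.96 (from standard normal table)

Sample size formula for proportion z-interval: n = z*²p̂(1-p̂)/E²

n = 1.96² × 0.43 × 0.57 / 0.049²
  = 3.8416 × 0.2451 / 0.002401
  = 392.1600

Round up to the nearest whole number: n = 393

393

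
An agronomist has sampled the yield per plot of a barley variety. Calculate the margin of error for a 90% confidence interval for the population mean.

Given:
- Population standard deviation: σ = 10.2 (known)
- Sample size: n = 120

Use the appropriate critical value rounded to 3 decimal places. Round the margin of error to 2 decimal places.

The population standard deviation σ is known, so use the z-interval margin of error formula.

For 90% confidence, z* = 1.645 (from standard normal table)

Margin of error formula for z-interval: E = z* × σ/√n

E = 1.645 × 10.2/√120
  = 1.645 × 0.931128
  = 1.5317

Rounded to 2 decimal places:

1.53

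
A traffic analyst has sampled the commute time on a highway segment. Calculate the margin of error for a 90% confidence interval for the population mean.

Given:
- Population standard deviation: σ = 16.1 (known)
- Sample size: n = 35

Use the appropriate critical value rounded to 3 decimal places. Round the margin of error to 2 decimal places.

The population standard deviation σ is known, so use the z-interval margin of error formula.

For 90% confidence, z* = 1.645 (from standard normal table)

Margin of error formula for z-interval: E = z* × σ/√n

E = 1.645 × 16.1/√35
  = 1.645 × 2.721397
  = 4.4767

Rounded to 2 decimal places:

4.48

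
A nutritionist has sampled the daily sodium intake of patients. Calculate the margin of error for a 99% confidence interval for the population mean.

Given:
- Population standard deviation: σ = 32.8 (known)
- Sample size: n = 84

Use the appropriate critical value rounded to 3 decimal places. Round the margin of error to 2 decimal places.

The population standard deviation σ is known, so use the z-interval margin of error formula.

For 99% confidence, z* = 2.576 (from standard normal table)

Margin of error formula for z-interval: E = z* × σ/√n

E = 2.576 × 32.8/√84
  = 2.576 × 3.578773
  = 9.2189

Rounded to 2 decimal places:

9.22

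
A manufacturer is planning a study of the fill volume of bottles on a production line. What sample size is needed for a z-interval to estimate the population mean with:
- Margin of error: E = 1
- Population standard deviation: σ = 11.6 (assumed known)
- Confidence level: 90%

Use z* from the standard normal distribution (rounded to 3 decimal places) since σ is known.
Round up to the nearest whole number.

Using z* since population σ is known (z-interval formula).

For 90% confidence, z* = 1.645 (from standard normal table)

Sample size formula for z-interval: n = (z*σ/E)²

n = (1.645 × 11.6 / 1)²
  = (19.082000)²
  = 364.1227

Round up to the nearest whole number: n = 365

365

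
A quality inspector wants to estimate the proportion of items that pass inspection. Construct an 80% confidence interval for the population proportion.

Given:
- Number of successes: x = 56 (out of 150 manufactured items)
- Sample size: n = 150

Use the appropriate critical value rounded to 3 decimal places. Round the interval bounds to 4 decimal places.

Sample proportion: p̂ = 56/150 = 0.373333

Check conditions for normal approximation:
  np̂ = 56 ≥ 10 ✓
  n(1-p̂) = 94 ≥ 10 ✓

The sample is large enough, so use a z-interval (normal approximation) for the proportion.

For 80% confidence, z* = 1.282 (from standard normal table)

Standard error: SE = √(p̂(1-p̂)/n) = √(0.373333×0.626667/150) = 0.03949308

Margin of error: E = z* × SE = 1.282 × 0.03949308 = 0.050630

Z-interval: p̂ ± E = 0.373333 ± 0.050630 = (0.322703, 0.423963)

Rounded to 4 decimal places:

(0.3227, 0.4240)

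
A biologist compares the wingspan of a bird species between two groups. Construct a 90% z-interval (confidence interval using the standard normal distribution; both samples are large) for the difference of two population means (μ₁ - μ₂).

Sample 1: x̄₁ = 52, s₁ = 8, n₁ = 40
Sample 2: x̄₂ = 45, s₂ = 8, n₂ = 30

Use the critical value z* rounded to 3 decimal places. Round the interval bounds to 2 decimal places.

Both samples are large (n₁ = 40 ≥ 30, n₂ = 30 ≥ 30), so a z-interval for the difference of means applies.

Point estimate: x̄₁ - x̄₂ = 52 - 45 = 7

Standard error: SE = √(s₁²/n₁ + s₂²/n₂)
= √(8²/40 + 8²/30)
= √(1.600000 + 2.133333)
= 1.932184

For 90% confidence, z* = 1.645 (from standard normal table)
Margin of error: E = z* × SE = 1.645 × 1.932184 = 3.1784

Z-interval: (x̄₁ - x̄₂) ± E = 7 ± 3.1784 = (3.8216, 10.1784)

Rounded to 2 decimal places:

(3.82, 10.18)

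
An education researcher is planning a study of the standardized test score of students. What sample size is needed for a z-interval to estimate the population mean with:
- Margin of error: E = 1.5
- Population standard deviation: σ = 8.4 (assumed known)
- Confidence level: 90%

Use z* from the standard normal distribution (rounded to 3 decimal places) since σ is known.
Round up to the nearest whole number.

Using z* since population σ is known (z-interval formula).

For 90% confidence, z* = 1.645 (from standard normal table)

Sample size formula for z-interval: n = (z*σ/E)²

n = (1.645 × 8.4 / 1.5)²
  = (9.212000)²
  = 84.8609

Round up to the nearest whole number: n = 85

85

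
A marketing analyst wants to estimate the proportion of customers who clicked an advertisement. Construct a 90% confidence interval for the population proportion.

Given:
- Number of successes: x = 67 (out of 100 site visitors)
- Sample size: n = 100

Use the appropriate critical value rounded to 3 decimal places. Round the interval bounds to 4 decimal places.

Sample proportion: p̂ = 67/100 = 0.67000000

Check conditions for normal approximation:
  np̂ = 67 ≥ 10 ✓
  n(1-p̂) = 33 ≥ 10 ✓

The sample is large enough, so use a z-interval (normal approximation) for the proportion.

For 90% confidence, z* = 1.645 (from standard normal table)

Standard error: SE = √(p̂(1-p̂)/n) = √(0.67000000×0.33000000/100) = 0.0470212718

Margin of error: E = z* × SE = 1.645 × 0.0470212718 = 0.07734999

Z-interval: p̂ ± E = 0.67000000 ± 0.07734999 = (0.59265001, 0.74734999)

Rounded to 4 decimal places:

(0.5927, 0.7473)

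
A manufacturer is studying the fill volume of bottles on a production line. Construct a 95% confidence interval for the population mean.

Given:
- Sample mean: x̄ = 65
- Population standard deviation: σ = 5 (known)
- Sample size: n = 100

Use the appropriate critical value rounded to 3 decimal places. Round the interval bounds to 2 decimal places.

The population standard deviation σ is known, so use a z-interval (standard normal critical value).

For 95% confidence, z* = 1.96 (from standard normal table)

Standard error: SE = σ/√n = 5/√100 = 0.500000

Margin of error: E = z* × SE = 1.96 × 0.500000 = 0.9800

Z-interval: x̄ ± E = 65 ± 0.9800 = (64.0200, 65.9800)

Rounded to 2 decimal places:

(64.02, 65.98)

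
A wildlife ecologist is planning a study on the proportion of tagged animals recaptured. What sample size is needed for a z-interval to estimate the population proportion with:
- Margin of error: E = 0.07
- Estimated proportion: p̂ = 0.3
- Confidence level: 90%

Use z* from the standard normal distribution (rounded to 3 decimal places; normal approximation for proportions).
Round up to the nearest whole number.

Using z* for proportion z-interval (normal approximation).

For 90% confidence, z* = 1.645 (from standard normal table)

Sample size formula for proportion z-interval: n = z*²p̂(1-p̂)/E²

n = 1.645² × 0.3 × 0.7 / 0.07²
  = 2.706025 × 0.21 / 0.0049
  = 115.9725

Round up to the nearest whole number: n = 116

116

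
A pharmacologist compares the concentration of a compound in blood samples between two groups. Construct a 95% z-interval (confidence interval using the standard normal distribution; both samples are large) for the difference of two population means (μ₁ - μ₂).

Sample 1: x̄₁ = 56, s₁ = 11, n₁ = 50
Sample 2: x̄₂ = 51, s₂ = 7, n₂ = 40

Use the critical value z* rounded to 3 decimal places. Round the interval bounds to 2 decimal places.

Both samples are large (n₁ = 50 ≥ 30, n₂ = 40 ≥ 30), so a z-interval for the difference of means applies.

Point estimate: x̄₁ - x̄₂ = 56 - 51 = 5

Standard error: SE = √(s₁²/n₁ + s₂²/n₂)
= √(11²/50 + 7²/40)
= √(2.420000 + 1.225000)
= 1.909188

For 95% confidence, z* = 1.96 (from standard normal table)
Margin of error: E = z* × SE = 1.96 × 1.909188 = 3.7420

Z-interval: (x̄₁ - x̄₂) ± E = 5 ± 3.7420 = (1.2580, 8.7420)

Rounded to 2 decimal places:

(1.26, 8.74)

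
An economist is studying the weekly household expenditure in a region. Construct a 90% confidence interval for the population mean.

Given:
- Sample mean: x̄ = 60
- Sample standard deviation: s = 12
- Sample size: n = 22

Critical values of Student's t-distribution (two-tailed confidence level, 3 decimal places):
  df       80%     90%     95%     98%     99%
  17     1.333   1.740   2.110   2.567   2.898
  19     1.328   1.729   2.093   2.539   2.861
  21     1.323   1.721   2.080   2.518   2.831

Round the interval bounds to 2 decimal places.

The population standard deviation σ is unknown (only the sample standard deviation s is given), so use a t-interval with df = n - 1 = 22 - 1 = 21.

For 90% confidence with df = 21, t* = 1.721 (from t-table)

Standard error: SE = s/√n = 12/√22 = 2.558409

Margin of error: E = t* × SE = 1.721 × 2.558409 = 4.4030

T-interval: x̄ ± E = 60 ± 4.4030 = (55.5970, 64.4030)

Rounded to 2 decimal places:

(55.60, 64.40)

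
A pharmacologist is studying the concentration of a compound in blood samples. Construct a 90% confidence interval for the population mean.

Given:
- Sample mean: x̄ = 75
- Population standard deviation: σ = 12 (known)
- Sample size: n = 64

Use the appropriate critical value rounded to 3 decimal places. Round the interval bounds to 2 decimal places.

The population standard deviation σ is known, so use a z-interval (standard normal critical value).

For 90% confidence, z* = 1.645 (from standard normal table)

Standard error: SE = σ/√n = 12/√64 = 1.500000

Margin of error: E = z* × SE = 1.645 × 1.500000 = 2.4675

Z-interval: x̄ ± E = 75 ± 2.4675 = (72.5325, 77.4675)

Rounded to 2 decimal places:

(72.53, 77.47)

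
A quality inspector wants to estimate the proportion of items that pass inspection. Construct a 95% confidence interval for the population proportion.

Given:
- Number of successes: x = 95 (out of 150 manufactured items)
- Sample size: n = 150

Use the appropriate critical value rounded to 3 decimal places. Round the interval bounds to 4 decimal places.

Sample proportion: p̂ = 95/150 = 0.633333

Check conditions for normal approximation:
  np̂ = 95 ≥ 10 ✓
  n(1-p̂) = 55 ≥ 10 ✓

The sample is large enough, so use a z-interval (normal approximation) for the proportion.

For 95% confidence, z* = 1.96 (from standard normal table)

Standard error: SE = √(p̂(1-p̂)/n) = √(0.633333×0.366667/150) = 0.03934651

Margin of error: E = z* × SE = 1.96 × 0.03934651 = 0.077119

Z-interval: p̂ ± E = 0.633333 ± 0.077119 = (0.556214, 0.710453)

Rounded to 4 decimal places:

(0.5562, 0.7105)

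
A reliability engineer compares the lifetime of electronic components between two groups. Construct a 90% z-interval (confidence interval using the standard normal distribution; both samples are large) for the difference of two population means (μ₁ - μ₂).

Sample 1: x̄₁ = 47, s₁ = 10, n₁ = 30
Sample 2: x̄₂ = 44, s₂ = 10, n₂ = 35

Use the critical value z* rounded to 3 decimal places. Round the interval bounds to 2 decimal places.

Both samples are large (n₁ = 30 ≥ 30, n₂ = 35 ≥ 30), so a z-interval for the difference of means applies.

Point estimate: x̄₁ - x̄₂ = 47 - 44 = 3

Standard error: SE = √(s₁²/n₁ + s₂²/n₂)
= √(10²/30 + 10²/35)
= √(3.333333 + 2.857143)
= 2.488067

For 90% confidence, z* = 1.645 (from standard normal table)
Margin of error: E = z* × SE = 1.645 × 2.488067 = 4.0929

Z-interval: (x̄₁ - x̄₂) ± E = 3 ± 4.0929 = (-1.0929, 7.0929)

Rounded to 2 decimal places:

(-1.09, 7.09)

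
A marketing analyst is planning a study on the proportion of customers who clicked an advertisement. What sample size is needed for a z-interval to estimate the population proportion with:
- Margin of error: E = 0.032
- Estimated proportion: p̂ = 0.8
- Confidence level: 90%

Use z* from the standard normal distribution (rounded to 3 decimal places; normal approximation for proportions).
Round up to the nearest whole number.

Using z* for proportion z-interval (normal approximation).

For 90% confidence, z* = 1.645 (from standard normal table)

Sample size formula for proportion z-interval: n = z*²p̂(1-p̂)/E²

n = 1.645² × 0.8 × 0.2 / 0.032²
  = 2.706025 × 0.16 / 0.001024
  = 422.8164

Round up to the nearest whole number: n = 423

423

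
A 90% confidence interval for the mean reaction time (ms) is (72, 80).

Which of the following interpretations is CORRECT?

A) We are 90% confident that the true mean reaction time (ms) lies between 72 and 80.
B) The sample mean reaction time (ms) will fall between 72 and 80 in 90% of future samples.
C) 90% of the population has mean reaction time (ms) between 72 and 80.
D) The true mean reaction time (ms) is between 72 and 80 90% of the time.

A confidence interval represents our confidence in the procedure, not a probability statement about the parameter.

Key concept: If we repeated this sampling process many times and computed a 90% CI each time, about 90% of those intervals would contain the true population parameter.

For this specific interval (72, 80):
- Midpoint (point estimate): 76
- Margin of error: 4

The correct interpretation is the one stating confidence that the true parameter lies in the interval — option A.

A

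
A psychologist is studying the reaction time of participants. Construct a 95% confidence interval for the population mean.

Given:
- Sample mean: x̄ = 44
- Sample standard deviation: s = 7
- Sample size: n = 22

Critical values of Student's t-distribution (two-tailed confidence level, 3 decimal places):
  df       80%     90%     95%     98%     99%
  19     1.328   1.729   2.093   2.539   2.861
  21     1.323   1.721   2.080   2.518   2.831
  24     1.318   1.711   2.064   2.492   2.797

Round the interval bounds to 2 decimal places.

The population standard deviation σ is unknown (only the sample standard deviation s is given), so use a t-interval with df = n - 1 = 22 - 1 = 21.

For 95% confidence with df = 21, t* = 2.080 (from t-table)

Standard error: SE = s/√n = 7/√22 = 1.492405

Margin of error: E = t* × SE = 2.080 × 1.492405 = 3.1042

T-interval: x̄ ± E = 44 ± 3.1042 = (40.8958, 47.1042)

Rounded to 2 decimal places:

(40.90, 47.10)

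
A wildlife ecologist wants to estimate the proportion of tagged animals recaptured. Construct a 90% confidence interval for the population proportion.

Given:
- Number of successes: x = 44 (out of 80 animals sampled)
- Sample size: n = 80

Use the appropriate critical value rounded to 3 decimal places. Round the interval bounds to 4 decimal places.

Sample proportion: p̂ = 44/80 = 0.550000

Check conditions for normal approximation:
  np̂ = 44 ≥ 10 ✓
  n(1-p̂) = 36 ≥ 10 ✓

The sample is large enough, so use a z-interval (normal approximation) for the proportion.

For 90% confidence, z* = 1.645 (from standard normal table)

Standard error: SE = √(p̂(1-p̂)/n) = √(0.550000×0.450000/80) = 0.05562149

Margin of error: E = z* × SE = 1.645 × 0.05562149 = 0.091497

Z-interval: p̂ ± E = 0.550000 ± 0.091497 = (0.458503, 0.641497)

Rounded to 4 decimal places:

(0.4585, 0.6415)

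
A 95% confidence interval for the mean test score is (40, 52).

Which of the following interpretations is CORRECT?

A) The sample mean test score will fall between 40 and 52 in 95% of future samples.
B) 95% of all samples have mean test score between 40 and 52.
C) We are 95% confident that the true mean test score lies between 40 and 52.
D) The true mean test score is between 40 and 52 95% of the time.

A confidence interval represents our confidence in the procedure, not a probability statement about the parameter.

Key concept: If we repeated this sampling process many times and computed a 95% CI each time, about 95% of those intervals would contain the true population parameter.

For this specific interval (40, 52):
- Midpoint (point estimate): 46
- Margin of error: 6

The correct interpretation is the one stating confidence that the true parameter lies in the interval — option C.

C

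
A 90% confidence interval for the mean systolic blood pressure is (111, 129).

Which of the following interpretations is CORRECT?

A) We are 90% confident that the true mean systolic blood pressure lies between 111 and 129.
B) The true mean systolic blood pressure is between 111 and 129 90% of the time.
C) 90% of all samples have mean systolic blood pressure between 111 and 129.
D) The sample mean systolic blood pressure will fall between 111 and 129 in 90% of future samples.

A confidence interval represents our confidence in the procedure, not a probability statement about the parameter.

Key concept: If we repeated this sampling process many times and computed a 90% CI each time, about 90% of those intervals would contain the true population parameter.

For this specific interval (111, 129):
- Midpoint (point estimate): 120
- Margin of error: 9

The correct interpretation is the one stating confidence that the true parameter lies in the interval — option A.

A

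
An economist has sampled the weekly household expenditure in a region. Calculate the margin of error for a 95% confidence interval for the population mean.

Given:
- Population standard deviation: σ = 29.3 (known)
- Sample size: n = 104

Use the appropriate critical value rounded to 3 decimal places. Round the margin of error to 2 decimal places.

The population standard deviation σ is known, so use the z-interval margin of error formula.

For 95% confidence, z* = 1.96 (from standard normal table)

Margin of error formula for z-interval: E = z* × σ/√n

E = 1.96 × 29.3/√104
  = 1.96 × 2.873101
  = 5.6313

Rounded to 2 decimal places:

5.63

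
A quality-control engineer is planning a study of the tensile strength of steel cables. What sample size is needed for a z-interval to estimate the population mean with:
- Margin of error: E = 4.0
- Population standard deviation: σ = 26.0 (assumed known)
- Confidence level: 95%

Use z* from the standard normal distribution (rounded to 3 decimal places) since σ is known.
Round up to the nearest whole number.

Using z* since population σ is known (z-interval formula).

For 95% confidence, z* = 1.96 (from standard normal table)

Sample size formula for z-interval: n = (z*σ/E)²

n = (1.96 × 26.0 / 4.0)²
  = (12.740000)²
  = 162.3076

Round up to the nearest whole number: n = 163

163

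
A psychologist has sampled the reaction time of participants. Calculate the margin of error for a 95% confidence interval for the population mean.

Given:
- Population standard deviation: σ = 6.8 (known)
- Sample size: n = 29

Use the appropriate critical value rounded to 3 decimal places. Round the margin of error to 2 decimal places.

The population standard deviation σ is known, so use the z-interval margin of error formula.

For 95% confidence, z* = 1.96 (from standard normal table)

Margin of error formula for z-interval: E = z* × σ/√n

E = 1.96 × 6.8/√29
  = 1.96 × 1.262728
  = 2.4749

Rounded to 2 decimal places:

2.47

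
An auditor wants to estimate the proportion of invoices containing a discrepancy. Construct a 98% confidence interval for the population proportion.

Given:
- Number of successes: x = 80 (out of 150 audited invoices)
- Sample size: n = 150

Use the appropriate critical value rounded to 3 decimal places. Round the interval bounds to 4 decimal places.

Sample proportion: p̂ = 80/150 = 0.533333

Check conditions for normal approximation:
  np̂ = 80 ≥ 10 ✓
  n(1-p̂) = 70 ≥ 10 ✓

The sample is large enough, so use a z-interval (normal approximation) for the proportion.

For 98% confidence, z* = 2.326 (from standard normal table)

Standard error: SE = √(p̂(1-p̂)/n) = √(0.533333×0.466667/150) = 0.04073401

Margin of error: E = z* × SE = 2.326 × 0.04073401 = 0.094747

Z-interval: p̂ ± E = 0.533333 ± 0.094747 = (0.438586, 0.628081)

Rounded to 4 decimal places:

(0.4386, 0.6281)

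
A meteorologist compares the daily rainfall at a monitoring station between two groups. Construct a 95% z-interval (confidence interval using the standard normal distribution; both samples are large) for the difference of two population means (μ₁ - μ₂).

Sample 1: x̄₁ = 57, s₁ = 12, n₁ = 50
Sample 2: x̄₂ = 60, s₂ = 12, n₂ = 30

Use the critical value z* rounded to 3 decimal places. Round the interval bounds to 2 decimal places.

Both samples are large (n₁ = 50 ≥ 30, n₂ = 30 ≥ 30), so a z-interval for the difference of means applies.

Point estimate: x̄₁ - x̄₂ = 57 - 60 = -3

Standard error: SE = √(s₁²/n₁ + s₂²/n₂)
= √(12²/50 + 12²/30)
= √(2.880000 + 4.800000)
= 2.771281

For 95% confidence, z* = 1.96 (from standard normal table)
Margin of error: E = z* × SE = 1.96 × 2.771281 = 5.4317

Z-interval: (x̄₁ - x̄₂) ± E = -3 ± 5.4317 = (-8.4317, 2.4317)

Rounded to 2 decimal places:

(-8.43, 2.43)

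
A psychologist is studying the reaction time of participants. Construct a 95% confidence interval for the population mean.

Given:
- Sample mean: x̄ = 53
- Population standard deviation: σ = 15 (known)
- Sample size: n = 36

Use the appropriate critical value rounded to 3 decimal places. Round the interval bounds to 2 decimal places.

The population standard deviation σ is known, so use a z-interval (standard normal critical value).

For 95% confidence, z* = 1.96 (from standard normal table)

Standard error: SE = σ/√n = 15/√36 = 2.500000

Margin of error: E = z* × SE = 1.96 × 2.500000 = 4.9000

Z-interval: x̄ ± E = 53 ± 4.9000 = (48.1000, 57.9000)

Rounded to 2 decimal places:

(48.10, 57.90)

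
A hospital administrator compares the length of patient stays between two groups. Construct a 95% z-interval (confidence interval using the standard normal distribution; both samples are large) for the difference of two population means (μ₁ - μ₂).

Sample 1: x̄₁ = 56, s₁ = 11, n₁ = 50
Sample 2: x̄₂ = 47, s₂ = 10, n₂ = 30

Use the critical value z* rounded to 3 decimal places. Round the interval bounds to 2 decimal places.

Both samples are large (n₁ = 50 ≥ 30, n₂ = 30 ≥ 30), so a z-interval for the difference of means applies.

Point estimate: x̄₁ - x̄₂ = 56 - 47 = 9

Standard error: SE = √(s₁²/n₁ + s₂²/n₂)
= √(11²/50 + 10²/30)
= √(2.420000 + 3.333333)
= 2.398611

For 95% confidence, z* = 1.96 (from standard normal table)
Margin of error: E = z* × SE = 1.96 × 2.398611 = 4.7013

Z-interval: (x̄₁ - x̄₂) ± E = 9 ± 4.7013 = (4.2987, 13.7013)

Rounded to 2 decimal places:

(4.30, 13.70)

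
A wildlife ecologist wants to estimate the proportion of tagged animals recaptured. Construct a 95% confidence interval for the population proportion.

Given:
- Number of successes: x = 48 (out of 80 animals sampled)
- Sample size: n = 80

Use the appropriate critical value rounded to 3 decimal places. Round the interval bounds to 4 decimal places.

Sample proportion: p̂ = 48/80 = 0.600000

Check conditions for normal approximation:
  np̂ = 48 ≥ 10 ✓
  n(1-p̂) = 32 ≥ 10 ✓

The sample is large enough, so use a z-interval (normal approximation) for the proportion.

For 95% confidence, z* = 1.96 (from standard normal table)

Standard error: SE = √(p̂(1-p̂)/n) = √(0.600000×0.400000/80) = 0.05477226

Margin of error: E = z* × SE = 1.96 × 0.05477226 = 0.107354

Z-interval: p̂ ± E = 0.600000 ± 0.107354 = (0.492646, 0.707354)

Rounded to 4 decimal places:

(0.4926, 0.7074)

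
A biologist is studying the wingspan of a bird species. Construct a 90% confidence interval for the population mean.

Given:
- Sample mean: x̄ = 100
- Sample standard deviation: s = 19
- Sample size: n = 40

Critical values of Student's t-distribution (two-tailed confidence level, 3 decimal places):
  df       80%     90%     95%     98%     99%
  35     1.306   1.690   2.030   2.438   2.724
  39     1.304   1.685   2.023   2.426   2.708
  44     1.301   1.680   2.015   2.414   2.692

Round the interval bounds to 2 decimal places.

The population standard deviation σ is unknown (only the sample standard deviation s is given), so use a t-interval with df = n - 1 = 40 - 1 = 39.

For 90% confidence with df = 39, t* = 1.685 (from t-table)

Standard error: SE = s/√n = 19/√40 = 3.004164

Margin of error: E = t* × SE = 1.685 × 3.004164 = 5.0620

T-interval: x̄ ± E = 100 ± 5.0620 = (94.9380, 105.0620)

Rounded to 2 decimal places:

(94.94, 105.06)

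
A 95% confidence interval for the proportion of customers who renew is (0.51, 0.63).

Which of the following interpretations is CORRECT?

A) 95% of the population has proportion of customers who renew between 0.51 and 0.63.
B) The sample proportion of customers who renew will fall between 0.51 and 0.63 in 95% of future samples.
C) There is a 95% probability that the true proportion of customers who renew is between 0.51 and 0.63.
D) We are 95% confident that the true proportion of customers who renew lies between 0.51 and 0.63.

A confidence interval represents our confidence in the procedure, not a probability statement about the parameter.

Key concept: If we repeated this sampling process many times and computed a 95% CI each time, about 95% of those intervals would contain the true population parameter.

For this specific interval (0.51, 0.63):
- Midpoint (point estimate): 0.57
- Margin of error: 0.06

The correct interpretation is the one stating confidence that the true parameter lies in the interval — option D.

D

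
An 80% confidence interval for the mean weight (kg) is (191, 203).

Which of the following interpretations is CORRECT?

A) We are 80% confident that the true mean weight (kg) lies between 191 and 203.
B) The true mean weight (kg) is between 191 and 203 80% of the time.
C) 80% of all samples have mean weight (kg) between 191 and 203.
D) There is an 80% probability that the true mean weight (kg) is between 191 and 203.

A confidence interval represents our confidence in the procedure, not a probability statement about the parameter.

Key concept: If we repeated this sampling process many times and computed an 80% CI each time, about 80% of those intervals would contain the true population parameter.

For this specific interval (191, 203):
- Midpoint (point estimate): 197
- Margin of error: 6

The correct interpretation is the one stating confidence that the true parameter lies in the interval — option A.

A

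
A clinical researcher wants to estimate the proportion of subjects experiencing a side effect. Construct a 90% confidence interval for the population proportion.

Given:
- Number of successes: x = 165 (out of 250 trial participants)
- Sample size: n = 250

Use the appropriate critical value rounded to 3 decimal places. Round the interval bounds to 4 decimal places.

Sample proportion: p̂ = 165/250 = 0.660000

Check conditions for normal approximation:
  np̂ = 165 ≥ 10 ✓
  n(1-p̂) = 85 ≥ 10 ✓

The sample is large enough, so use a z-interval (normal approximation) for the proportion.

For 90% confidence, z* = 1.645 (from standard normal table)

Standard error: SE = √(p̂(1-p̂)/n) = √(0.660000×0.340000/250) = 0.02995997

Margin of error: E = z* × SE = 1.645 × 0.02995997 = 0.049284

Z-interval: p̂ ± E = 0.660000 ± 0.049284 = (0.610716, 0.709284)

Rounded to 4 decimal places:

(0.6107, 0.7093)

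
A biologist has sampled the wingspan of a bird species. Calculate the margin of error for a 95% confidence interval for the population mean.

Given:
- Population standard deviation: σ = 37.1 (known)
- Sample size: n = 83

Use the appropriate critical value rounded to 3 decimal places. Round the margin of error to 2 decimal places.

The population standard deviation σ is known, so use the z-interval margin of error formula.

For 95% confidence, z* = 1.96 (from standard normal table)

Margin of error formula for z-interval: E = z* × σ/√n

E = 1.96 × 37.1/√83
  = 1.96 × 4.072254
  = 7.9816

Rounded to 2 decimal places:

7.98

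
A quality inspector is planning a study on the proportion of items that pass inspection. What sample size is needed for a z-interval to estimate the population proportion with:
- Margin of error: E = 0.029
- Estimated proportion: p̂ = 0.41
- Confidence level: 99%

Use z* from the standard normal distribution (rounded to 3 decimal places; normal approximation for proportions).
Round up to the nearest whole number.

Using z* for proportion z-interval (normal approximation).

For 99% confidence, z* = 2.576 (from standard normal table)

Sample size formula for proportion z-interval: n = z*²p̂(1-p̂)/E²

n = 2.576² × 0.41 × 0.59 / 0.029²
  = 6.635776 × 0.2419 / 0.000841
  = 1908.6733

Round up to the nearest whole number: n = 1909

1909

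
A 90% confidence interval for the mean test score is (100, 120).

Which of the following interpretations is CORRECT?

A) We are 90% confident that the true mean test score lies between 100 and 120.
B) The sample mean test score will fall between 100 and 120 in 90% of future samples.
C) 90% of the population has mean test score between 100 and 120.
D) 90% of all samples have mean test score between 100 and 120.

A confidence interval represents our confidence in the procedure, not a probability statement about the parameter.

Key concept: If we repeated this sampling process many times and computed a 90% CI each time, about 90% of those intervals would contain the true population parameter.

For this specific interval (100, 120):
- Midpoint (point estimate): 110
- Margin of error: 10

The correct interpretation is the one stating confidence that the true parameter lies in the interval — option A.

A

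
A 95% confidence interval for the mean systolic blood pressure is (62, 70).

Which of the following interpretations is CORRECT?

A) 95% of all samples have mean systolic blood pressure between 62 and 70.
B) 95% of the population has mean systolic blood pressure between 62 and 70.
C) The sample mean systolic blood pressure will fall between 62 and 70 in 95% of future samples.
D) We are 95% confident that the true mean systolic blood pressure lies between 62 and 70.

A confidence interval represents our confidence in the procedure, not a probability statement about the parameter.

Key concept: If we repeated this sampling process many times and computed a 95% CI each time, about 95% of those intervals would contain the true population parameter.

For this specific interval (62, 70):
- Midpoint (point estimate): 66
- Margin of error: 4

The correct interpretation is the one stating confidence that the true parameter lies in the interval — option D.

D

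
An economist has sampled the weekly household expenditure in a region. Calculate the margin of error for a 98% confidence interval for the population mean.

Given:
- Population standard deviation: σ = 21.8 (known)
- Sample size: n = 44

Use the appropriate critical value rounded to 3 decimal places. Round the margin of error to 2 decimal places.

The population standard deviation σ is known, so use the z-interval margin of error formula.

For 98% confidence, z* = 2.326 (from standard normal table)

Margin of error formula for z-interval: E = z* × σ/√n

E = 2.326 × 21.8/√44
  = 2.326 × 3.286474
  = 7.6443

Rounded to 2 decimal places:

7.64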